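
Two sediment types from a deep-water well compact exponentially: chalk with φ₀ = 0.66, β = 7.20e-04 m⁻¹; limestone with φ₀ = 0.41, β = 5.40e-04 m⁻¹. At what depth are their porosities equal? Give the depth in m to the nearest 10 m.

Working in km (1 km = 1000 m; β in km⁻¹ = β in m⁻¹ × 1000):
Set φ₀ₐ e^(−βₐd) = φ₀ᵦ e^(−βᵦd) ⇒ ln(φ₀ₐ/φ₀ᵦ) = (βₐ − βᵦ)·d
d = ln(0.66/0.41) / (0.72 − 0.54) = 0.4761 / 0.18 = 2.645 km

2640 m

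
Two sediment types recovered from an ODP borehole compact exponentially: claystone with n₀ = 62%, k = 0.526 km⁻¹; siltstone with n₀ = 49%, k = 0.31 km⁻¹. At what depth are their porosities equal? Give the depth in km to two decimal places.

1.09 km

Set n₀ₐ e^(−kₐd) = n₀ᵦ e^(−kᵦd) ⇒ ln(n₀ₐ/n₀ᵦ) = (kₐ − kᵦ)·d
d = ln(0.62/0.49) / (0.526 − 0.31) = 0.2353 / 0.216 = 1.089 km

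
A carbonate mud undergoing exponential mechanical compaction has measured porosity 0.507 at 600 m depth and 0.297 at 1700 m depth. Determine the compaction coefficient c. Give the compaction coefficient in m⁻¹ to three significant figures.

0.000486 m⁻¹

Working in km (1 km = 1000 m; c in km⁻¹ = c in m⁻¹ × 1000):
Athy: φ(z) = φ₀ e^(−cz) ⇒ φ₁/φ₂ = e^{c(z₂−z₁)} ⇒ c = ln(φ₁/φ₂)/(z₂−z₁)
c = ln(0.507/0.297) / (1.7 − 0.6) = ln(1.707) / 1.1 = 0.5348 / 1.1 = 0.4862 km⁻¹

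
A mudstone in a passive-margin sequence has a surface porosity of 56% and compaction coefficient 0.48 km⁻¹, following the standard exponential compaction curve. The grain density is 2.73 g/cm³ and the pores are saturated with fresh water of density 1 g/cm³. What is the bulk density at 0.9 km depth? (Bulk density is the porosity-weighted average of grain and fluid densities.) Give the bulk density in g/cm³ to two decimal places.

2.10 g/cm³

Porosity at depth: n = 0.56·exp(−0.48×0.9) = 0.56×0.6492 = 0.3636
Bulk density: ρ_b = (1−n)ρ_g + n·ρ_f = 0.6364×2.73 + 0.3636×1
       = 1.737 + 0.364 = 2.101 g/cm³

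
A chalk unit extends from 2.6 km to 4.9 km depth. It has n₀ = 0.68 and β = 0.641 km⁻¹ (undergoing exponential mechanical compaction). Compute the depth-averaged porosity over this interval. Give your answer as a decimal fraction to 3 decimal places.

⟨n⟩ = (1/(z₂−z₁)) ∫ n₀ e^(−βz) dz = n₀·(e^(−β·z₁) − e^(−β·z₂)) / (β·(z₂−z₁))
e^(−0.641×2.6) = 0.1889; e^(−0.641×4.9) = 0.0432
⟨n⟩ = 0.68 × (0.1889 − 0.0432) / (0.641 × 2.3) = 0.68 × 0.0988 = 0.0672

0.067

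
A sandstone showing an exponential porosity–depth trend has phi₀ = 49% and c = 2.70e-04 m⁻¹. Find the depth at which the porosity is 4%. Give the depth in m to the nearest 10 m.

Working in km (1 km = 1000 m; c in km⁻¹ = c in m⁻¹ × 1000):
Invert Athy's law: z = ln(phi₀/phi) / c
z = ln(0.49/0.04) / 0.27 = ln(12.25) / 0.27 = 2.5055 / 0.27 = 9.280 km

9280 m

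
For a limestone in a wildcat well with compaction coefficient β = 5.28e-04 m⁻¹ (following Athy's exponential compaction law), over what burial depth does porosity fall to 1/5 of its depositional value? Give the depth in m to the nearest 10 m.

Working in km (1 km = 1000 m; β in km⁻¹ = β in m⁻¹ × 1000):
phi/phi₀ = 1/5 ⇒ exp(−β·d) = 1/5 ⇒ d = ln(5) / β
d = 1.6094 / 0.528 = 3.048 km

3050 m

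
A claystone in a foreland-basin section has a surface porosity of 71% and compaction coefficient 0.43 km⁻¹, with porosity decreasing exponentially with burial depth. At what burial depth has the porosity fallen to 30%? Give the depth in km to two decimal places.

2.00 km

Invert Athy's law: d = ln(φ₀/φ) / c
d = ln(0.71/0.3) / 0.43 = ln(2.367) / 0.43 = 0.8615 / 0.43 = 2.003 km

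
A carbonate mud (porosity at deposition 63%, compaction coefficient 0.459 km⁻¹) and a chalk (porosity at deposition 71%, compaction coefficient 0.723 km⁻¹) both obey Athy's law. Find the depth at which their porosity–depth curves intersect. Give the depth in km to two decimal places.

Set φ₀ₐ e^(−βₐz) = φ₀ᵦ e^(−βᵦz) ⇒ ln(φ₀ₐ/φ₀ᵦ) = (βₐ − βᵦ)·z
z = ln(0.63/0.71) / (0.459 − 0.723) = -0.1195 / -0.264 = 0.453 km

0.45 km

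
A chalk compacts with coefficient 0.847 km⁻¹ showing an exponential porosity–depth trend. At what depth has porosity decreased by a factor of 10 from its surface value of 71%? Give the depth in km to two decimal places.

2.72 km

phi/phi₀ = 1/10 ⇒ exp(−β·d) = 1/10 ⇒ d = ln(10) / β
d = 2.3026 / 0.847 = 2.719 km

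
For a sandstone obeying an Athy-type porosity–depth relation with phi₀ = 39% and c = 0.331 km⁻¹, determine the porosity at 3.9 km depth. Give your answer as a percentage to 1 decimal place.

phi = phi₀·exp(−c·Z) = 0.39 × exp(−0.331 × 3.9) = 0.39 × exp(−1.291)
  = 0.39 × 0.2750 = 0.1073

10.7%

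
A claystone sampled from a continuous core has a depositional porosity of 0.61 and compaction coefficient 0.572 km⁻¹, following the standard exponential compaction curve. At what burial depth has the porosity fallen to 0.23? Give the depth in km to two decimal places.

1.71 km

Invert Athy's law: d = ln(φ₀/φ) / β
d = ln(0.61/0.23) / 0.572 = ln(2.652) / 0.572 = 0.9754 / 0.572 = 1.705 km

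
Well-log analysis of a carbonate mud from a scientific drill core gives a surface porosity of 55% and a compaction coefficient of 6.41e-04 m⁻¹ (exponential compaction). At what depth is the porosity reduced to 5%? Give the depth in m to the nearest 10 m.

Working in km (1 km = 1000 m; c in km⁻¹ = c in m⁻¹ × 1000):
Invert Athy's law: d = ln(n₀/n) / c
d = ln(0.55/0.05) / 0.641 = ln(11) / 0.641 = 2.3979 / 0.641 = 3.741 km

3740 m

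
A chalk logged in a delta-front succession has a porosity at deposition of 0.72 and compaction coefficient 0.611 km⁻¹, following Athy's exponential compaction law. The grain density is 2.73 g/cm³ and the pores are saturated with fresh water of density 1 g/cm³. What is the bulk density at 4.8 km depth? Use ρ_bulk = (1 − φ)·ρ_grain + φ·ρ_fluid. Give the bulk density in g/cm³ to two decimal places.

Porosity at depth: φ = 0.72·exp(−0.611×4.8) = 0.72×0.0532 = 0.0383
Bulk density: ρ_b = (1−φ)ρ_g + φ·ρ_f = 0.9617×2.73 + 0.0383×1
       = 2.625 + 0.038 = 2.664 g/cm³

2.66 g/cm³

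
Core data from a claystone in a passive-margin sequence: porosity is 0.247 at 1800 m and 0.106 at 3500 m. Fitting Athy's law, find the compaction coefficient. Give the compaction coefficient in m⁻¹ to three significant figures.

0.000498 m⁻¹

Working in km (1 km = 1000 m; c in km⁻¹ = c in m⁻¹ × 1000):
Athy: n(Z) = n₀ e^(−cZ) ⇒ n₁/n₂ = e^{c(Z₂−Z₁)} ⇒ c = ln(n₁/n₂)/(Z₂−Z₁)
c = ln(0.247/0.106) / (3.5 − 1.8) = ln(2.33) / 1.7 = 0.8459 / 1.7 = 0.4976 km⁻¹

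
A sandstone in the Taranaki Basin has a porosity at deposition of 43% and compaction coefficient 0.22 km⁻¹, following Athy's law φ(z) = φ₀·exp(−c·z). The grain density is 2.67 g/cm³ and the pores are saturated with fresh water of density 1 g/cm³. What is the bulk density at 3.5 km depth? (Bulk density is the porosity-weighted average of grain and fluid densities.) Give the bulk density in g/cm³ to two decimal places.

Porosity at depth: φ = 0.43·exp(−0.22×3.5) = 0.43×0.4630 = 0.1991
Bulk density: ρ_b = (1−φ)ρ_g + φ·ρ_f = 0.8009×2.67 + 0.1991×1
       = 2.138 + 0.199 = 2.338 g/cm³

2.34 g/cm³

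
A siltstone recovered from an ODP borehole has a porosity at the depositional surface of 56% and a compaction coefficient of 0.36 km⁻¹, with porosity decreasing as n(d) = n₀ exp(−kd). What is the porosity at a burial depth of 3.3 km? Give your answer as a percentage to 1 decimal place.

17.1%

n = n₀·exp(−k·d) = 0.56 × exp(−0.36 × 3.3) = 0.56 × exp(−1.188)
  = 0.56 × 0.3048 = 0.1707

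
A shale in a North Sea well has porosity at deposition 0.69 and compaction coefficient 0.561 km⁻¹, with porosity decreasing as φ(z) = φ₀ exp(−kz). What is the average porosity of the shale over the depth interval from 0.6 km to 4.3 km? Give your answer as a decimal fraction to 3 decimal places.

0.208

⟨φ⟩ = (1/(z₂−z₁)) ∫ φ₀ e^(−kz) dz = φ₀·(e^(−k·z₁) − e^(−k·z₂)) / (k·(z₂−z₁))
e^(−0.561×0.6) = 0.7142; e^(−0.561×4.3) = 0.0896
⟨φ⟩ = 0.69 × (0.7142 − 0.0896) / (0.561 × 3.7) = 0.69 × 0.3009 = 0.2076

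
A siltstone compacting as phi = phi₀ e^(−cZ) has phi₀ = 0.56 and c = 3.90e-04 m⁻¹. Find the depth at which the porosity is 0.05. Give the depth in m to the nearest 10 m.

Working in km (1 km = 1000 m; c in km⁻¹ = c in m⁻¹ × 1000):
Invert Athy's law: Z = ln(phi₀/phi) / c
Z = ln(0.56/0.05) / 0.39 = ln(11.2) / 0.39 = 2.4159 / 0.39 = 6.195 km

6190 m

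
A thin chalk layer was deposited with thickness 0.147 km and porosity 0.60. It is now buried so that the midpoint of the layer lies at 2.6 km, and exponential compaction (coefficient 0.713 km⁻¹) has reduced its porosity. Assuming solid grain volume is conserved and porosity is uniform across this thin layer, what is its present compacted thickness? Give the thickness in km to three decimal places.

Porosity at 2.6 km: phi = 0.6·exp(−0.713×2.6) = 0.0940
Solid-volume conservation: h(1−phi) = h₀(1−phi₀) ⇒ h = h₀·(1−phi₀)/(1−phi)
h = 0.147 × (1 − 0.6)/(1 − 0.0940) = 0.147 × 0.4415 = 0.0649 km

0.065 km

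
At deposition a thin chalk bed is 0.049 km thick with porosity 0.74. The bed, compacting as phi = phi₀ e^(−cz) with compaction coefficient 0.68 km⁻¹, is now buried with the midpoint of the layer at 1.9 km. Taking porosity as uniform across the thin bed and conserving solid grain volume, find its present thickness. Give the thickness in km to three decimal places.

0.016 km

Porosity at 1.9 km: phi = 0.74·exp(−0.68×1.9) = 0.2033
Solid-volume conservation: h(1−phi) = h₀(1−phi₀) ⇒ h = h₀·(1−phi₀)/(1−phi)
h = 0.049 × (1 − 0.74)/(1 − 0.2033) = 0.049 × 0.3263 = 0.0160 km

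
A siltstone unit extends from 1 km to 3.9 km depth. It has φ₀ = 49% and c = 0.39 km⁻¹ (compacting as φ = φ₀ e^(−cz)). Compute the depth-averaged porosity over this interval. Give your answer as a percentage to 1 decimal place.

⟨φ⟩ = (1/(z₂−z₁)) ∫ φ₀ e^(−cz) dz = φ₀·(e^(−c·z₁) − e^(−c·z₂)) / (c·(z₂−z₁))
e^(−0.39×1) = 0.6771; e^(−0.39×3.9) = 0.2185
⟨φ⟩ = 0.49 × (0.6771 − 0.2185) / (0.39 × 2.9) = 0.49 × 0.4054 = 0.1987

19.9%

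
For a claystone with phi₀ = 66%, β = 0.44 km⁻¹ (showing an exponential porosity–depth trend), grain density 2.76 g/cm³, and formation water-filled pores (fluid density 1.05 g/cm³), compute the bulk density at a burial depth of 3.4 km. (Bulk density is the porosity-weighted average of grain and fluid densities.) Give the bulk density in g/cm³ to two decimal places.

2.51 g/cm³

Porosity at depth: phi = 0.66·exp(−0.44×3.4) = 0.66×0.2240 = 0.1479
Bulk density: ρ_b = (1−phi)ρ_g + phi·ρ_f = 0.8521×2.76 + 0.1479×1.05
       = 2.352 + 0.155 = 2.507 g/cm³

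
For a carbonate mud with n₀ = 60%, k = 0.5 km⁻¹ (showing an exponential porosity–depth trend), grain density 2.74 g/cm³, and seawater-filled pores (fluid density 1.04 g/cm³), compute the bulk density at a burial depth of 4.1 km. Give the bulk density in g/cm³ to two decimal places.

2.61 g/cm³

Porosity at depth: n = 0.6·exp(−0.5×4.1) = 0.6×0.1287 = 0.0772
Bulk density: ρ_b = (1−n)ρ_g + n·ρ_f = 0.9228×2.74 + 0.0772×1.04
       = 2.528 + 0.080 = 2.609 g/cm³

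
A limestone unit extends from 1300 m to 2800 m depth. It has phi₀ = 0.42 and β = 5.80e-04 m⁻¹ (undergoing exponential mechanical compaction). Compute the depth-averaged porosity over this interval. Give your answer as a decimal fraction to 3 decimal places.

0.132

Working in km (1 km = 1000 m; β in km⁻¹ = β in m⁻¹ × 1000):
⟨phi⟩ = (1/(d₂−d₁)) ∫ phi₀ e^(−βd) dd = phi₀·(e^(−β·d₁) − e^(−β·d₂)) / (β·(d₂−d₁))
e^(−0.58×1.3) = 0.4705; e^(−0.58×2.8) = 0.1971
⟨phi⟩ = 0.42 × (0.4705 − 0.1971) / (0.58 × 1.5) = 0.42 × 0.3142 = 0.1320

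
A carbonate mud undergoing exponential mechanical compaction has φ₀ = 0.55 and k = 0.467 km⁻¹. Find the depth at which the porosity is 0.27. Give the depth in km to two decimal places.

1.52 km

Invert Athy's law: Z = ln(φ₀/φ) / k
Z = ln(0.55/0.27) / 0.467 = ln(2.037) / 0.467 = 0.7115 / 0.467 = 1.524 km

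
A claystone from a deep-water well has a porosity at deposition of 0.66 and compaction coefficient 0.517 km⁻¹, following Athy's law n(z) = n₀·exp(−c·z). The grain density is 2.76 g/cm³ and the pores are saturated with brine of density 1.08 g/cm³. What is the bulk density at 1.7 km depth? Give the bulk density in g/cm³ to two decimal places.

2.30 g/cm³

Porosity at depth: n = 0.66·exp(−0.517×1.7) = 0.66×0.4152 = 0.2741
Bulk density: ρ_b = (1−n)ρ_g + n·ρ_f = 0.7259×2.76 + 0.2741×1.08
       = 2.004 + 0.296 = 2.300 g/cm³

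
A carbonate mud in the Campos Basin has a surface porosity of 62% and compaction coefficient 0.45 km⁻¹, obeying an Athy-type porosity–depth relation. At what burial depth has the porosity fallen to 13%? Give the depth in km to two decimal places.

Invert Athy's law: Z = ln(φ₀/φ) / k
Z = ln(0.62/0.13) / 0.45 = ln(4.769) / 0.45 = 1.5622 / 0.45 = 3.472 km

3.47 km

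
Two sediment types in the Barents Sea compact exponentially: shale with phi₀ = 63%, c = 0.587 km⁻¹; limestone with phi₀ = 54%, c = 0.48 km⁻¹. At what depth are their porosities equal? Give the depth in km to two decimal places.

Set phi₀ₐ e^(−cₐz) = phi₀ᵦ e^(−cᵦz) ⇒ ln(phi₀ₐ/phi₀ᵦ) = (cₐ − cᵦ)·z
z = ln(0.63/0.54) / (0.587 − 0.48) = 0.1542 / 0.107 = 1.441 km

1.44 km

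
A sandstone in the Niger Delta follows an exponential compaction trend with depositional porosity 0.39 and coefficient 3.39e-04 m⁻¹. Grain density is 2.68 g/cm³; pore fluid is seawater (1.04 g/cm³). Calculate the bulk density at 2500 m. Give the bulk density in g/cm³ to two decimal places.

Working in km (1 km = 1000 m; k in km⁻¹ = k in m⁻¹ × 1000):
Porosity at depth: phi = 0.39·exp(−0.339×2.5) = 0.39×0.4285 = 0.1671
Bulk density: ρ_b = (1−phi)ρ_g + phi·ρ_f = 0.8329×2.68 + 0.1671×1.04
       = 2.232 + 0.174 = 2.406 g/cm³

2.41 g/cm³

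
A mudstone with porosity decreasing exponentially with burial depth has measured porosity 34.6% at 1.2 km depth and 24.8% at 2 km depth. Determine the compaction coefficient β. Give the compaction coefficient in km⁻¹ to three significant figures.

0.416 km⁻¹

Athy: n(d) = n₀ e^(−βd) ⇒ n₁/n₂ = e^{β(d₂−d₁)} ⇒ β = ln(n₁/n₂)/(d₂−d₁)
β = ln(0.346/0.248) / (2 − 1.2) = ln(1.395) / 0.8 = 0.3330 / 0.8 = 0.4163 km⁻¹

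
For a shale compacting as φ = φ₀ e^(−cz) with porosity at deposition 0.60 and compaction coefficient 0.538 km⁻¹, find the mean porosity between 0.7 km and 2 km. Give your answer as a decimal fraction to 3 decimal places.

⟨φ⟩ = (1/(z₂−z₁)) ∫ φ₀ e^(−cz) dz = φ₀·(e^(−c·z₁) − e^(−c·z₂)) / (c·(z₂−z₁))
e^(−0.538×0.7) = 0.6862; e^(−0.538×2) = 0.3410
⟨φ⟩ = 0.6 × (0.6862 − 0.3410) / (0.538 × 1.3) = 0.6 × 0.4936 = 0.2962

0.296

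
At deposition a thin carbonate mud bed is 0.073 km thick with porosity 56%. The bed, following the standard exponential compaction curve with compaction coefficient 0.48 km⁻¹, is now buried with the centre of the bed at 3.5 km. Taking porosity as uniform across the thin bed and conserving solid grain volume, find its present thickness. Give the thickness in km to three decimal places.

0.036 km

Porosity at 3.5 km: φ = 0.56·exp(−0.48×3.5) = 0.1044
Solid-volume conservation: h(1−φ) = h₀(1−φ₀) ⇒ h = h₀·(1−φ₀)/(1−φ)
h = 0.073 × (1 − 0.56)/(1 − 0.1044) = 0.073 × 0.4913 = 0.0359 km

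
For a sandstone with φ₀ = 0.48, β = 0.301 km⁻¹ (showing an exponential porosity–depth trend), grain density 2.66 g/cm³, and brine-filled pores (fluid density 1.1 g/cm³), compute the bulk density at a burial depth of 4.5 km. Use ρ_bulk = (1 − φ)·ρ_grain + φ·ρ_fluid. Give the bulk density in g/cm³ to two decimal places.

Porosity at depth: φ = 0.48·exp(−0.301×4.5) = 0.48×0.2581 = 0.1239
Bulk density: ρ_b = (1−φ)ρ_g + φ·ρ_f = 0.8761×2.66 + 0.1239×1.1
       = 2.330 + 0.136 = 2.467 g/cm³

2.47 g/cm³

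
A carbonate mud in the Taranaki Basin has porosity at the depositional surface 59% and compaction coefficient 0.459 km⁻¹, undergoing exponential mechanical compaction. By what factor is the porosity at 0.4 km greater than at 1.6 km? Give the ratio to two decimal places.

φ(z₁)/φ(z₂) = e^(−c·z₁)/e^(−c·z₂) = e^{c(z₂−z₁)}
= exp(0.459 × 1.2) = exp(0.5508) = 1.7346

1.73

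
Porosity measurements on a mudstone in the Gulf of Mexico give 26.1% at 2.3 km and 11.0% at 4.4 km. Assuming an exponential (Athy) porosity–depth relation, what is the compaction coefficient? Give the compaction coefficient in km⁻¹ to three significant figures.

Athy: n(z) = n₀ e^(−βz) ⇒ n₁/n₂ = e^{β(z₂−z₁)} ⇒ β = ln(n₁/n₂)/(z₂−z₁)
β = ln(0.261/0.11) / (4.4 − 2.3) = ln(2.373) / 2.1 = 0.8640 / 2.1 = 0.4114 km⁻¹

0.411 km⁻¹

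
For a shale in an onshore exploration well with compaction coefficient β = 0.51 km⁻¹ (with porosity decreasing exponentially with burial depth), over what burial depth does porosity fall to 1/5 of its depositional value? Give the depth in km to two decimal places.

3.16 km

n/n₀ = 1/5 ⇒ exp(−β·z) = 1/5 ⇒ z = ln(5) / β
z = 1.6094 / 0.51 = 3.156 km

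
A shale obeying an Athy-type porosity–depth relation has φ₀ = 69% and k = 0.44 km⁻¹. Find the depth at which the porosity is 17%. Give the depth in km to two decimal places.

Invert Athy's law: z = ln(φ₀/φ) / k
z = ln(0.69/0.17) / 0.44 = ln(4.059) / 0.44 = 1.4009 / 0.44 = 3.184 km

3.18 km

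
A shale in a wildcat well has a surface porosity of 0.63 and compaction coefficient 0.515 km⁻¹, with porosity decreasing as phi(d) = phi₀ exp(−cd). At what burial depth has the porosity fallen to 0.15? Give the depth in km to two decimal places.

Invert Athy's law: d = ln(phi₀/phi) / c
d = ln(0.63/0.15) / 0.515 = ln(4.2) / 0.515 = 1.4351 / 0.515 = 2.787 km

2.79 km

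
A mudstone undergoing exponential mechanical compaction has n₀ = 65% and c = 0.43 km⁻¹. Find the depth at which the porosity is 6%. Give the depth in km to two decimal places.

5.54 km

Invert Athy's law: d = ln(n₀/n) / c
d = ln(0.65/0.06) / 0.43 = ln(10.83) / 0.43 = 2.3826 / 0.43 = 5.541 km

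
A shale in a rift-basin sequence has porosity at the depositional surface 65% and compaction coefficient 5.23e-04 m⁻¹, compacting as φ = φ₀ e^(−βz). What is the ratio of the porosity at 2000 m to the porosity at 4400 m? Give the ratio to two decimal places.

Working in km (1 km = 1000 m; β in km⁻¹ = β in m⁻¹ × 1000):
φ(z₁)/φ(z₂) = e^(−β·z₁)/e^(−β·z₂) = e^{β(z₂−z₁)}
= exp(0.523 × 2.4) = exp(1.255) = 3.5085

3.51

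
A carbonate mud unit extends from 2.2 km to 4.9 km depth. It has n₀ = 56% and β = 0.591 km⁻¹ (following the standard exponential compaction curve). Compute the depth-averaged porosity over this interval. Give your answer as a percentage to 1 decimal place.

7.6%

⟨n⟩ = (1/(z₂−z₁)) ∫ n₀ e^(−βz) dz = n₀·(e^(−β·z₁) − e^(−β·z₂)) / (β·(z₂−z₁))
e^(−0.591×2.2) = 0.2725; e^(−0.591×4.9) = 0.0552
⟨n⟩ = 0.56 × (0.2725 − 0.0552) / (0.591 × 2.7) = 0.56 × 0.1361 = 0.0762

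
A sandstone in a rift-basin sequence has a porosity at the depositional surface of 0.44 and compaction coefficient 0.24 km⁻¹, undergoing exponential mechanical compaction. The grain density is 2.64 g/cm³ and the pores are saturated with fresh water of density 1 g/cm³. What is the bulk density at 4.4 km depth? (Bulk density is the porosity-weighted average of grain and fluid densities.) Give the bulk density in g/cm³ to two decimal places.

2.39 g/cm³

Porosity at depth: phi = 0.44·exp(−0.24×4.4) = 0.44×0.3478 = 0.1531
Bulk density: ρ_b = (1−phi)ρ_g + phi·ρ_f = 0.8469×2.64 + 0.1531×1
       = 2.236 + 0.153 = 2.389 g/cm³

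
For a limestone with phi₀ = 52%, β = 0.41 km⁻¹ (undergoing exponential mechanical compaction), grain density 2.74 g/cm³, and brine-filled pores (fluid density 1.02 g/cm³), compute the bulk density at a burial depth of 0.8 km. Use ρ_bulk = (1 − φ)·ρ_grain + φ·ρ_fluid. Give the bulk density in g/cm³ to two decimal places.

Porosity at depth: phi = 0.52·exp(−0.41×0.8) = 0.52×0.7204 = 0.3746
Bulk density: ρ_b = (1−phi)ρ_g + phi·ρ_f = 0.6254×2.74 + 0.3746×1.02
       = 1.714 + 0.382 = 2.096 g/cm³

2.10 g/cm³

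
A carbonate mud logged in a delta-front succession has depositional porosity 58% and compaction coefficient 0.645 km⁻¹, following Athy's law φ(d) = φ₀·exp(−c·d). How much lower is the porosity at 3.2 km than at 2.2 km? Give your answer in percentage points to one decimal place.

φ(2.2) = 0.58·e^(−0.645×2.2) = 0.1403
φ(3.2) = 0.58·e^(−0.645×3.2) = 0.0736
Δφ = 0.1403 − 0.0736 = 0.0667

6.7 percentage points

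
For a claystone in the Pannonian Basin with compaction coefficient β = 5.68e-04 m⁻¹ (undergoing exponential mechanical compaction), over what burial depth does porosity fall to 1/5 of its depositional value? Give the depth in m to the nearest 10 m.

Working in km (1 km = 1000 m; β in km⁻¹ = β in m⁻¹ × 1000):
φ/φ₀ = 1/5 ⇒ exp(−β·z) = 1/5 ⇒ z = ln(5) / β
z = 1.6094 / 0.568 = 2.834 km

2830 m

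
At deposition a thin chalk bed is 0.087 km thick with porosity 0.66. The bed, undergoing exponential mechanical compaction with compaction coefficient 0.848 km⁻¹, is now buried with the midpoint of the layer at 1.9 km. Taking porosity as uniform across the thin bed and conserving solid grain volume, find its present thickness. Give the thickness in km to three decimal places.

0.034 km

Porosity at 1.9 km: phi = 0.66·exp(−0.848×1.9) = 0.1318
Solid-volume conservation: h(1−phi) = h₀(1−phi₀) ⇒ h = h₀·(1−phi₀)/(1−phi)
h = 0.087 × (1 − 0.66)/(1 − 0.1318) = 0.087 × 0.3916 = 0.0341 km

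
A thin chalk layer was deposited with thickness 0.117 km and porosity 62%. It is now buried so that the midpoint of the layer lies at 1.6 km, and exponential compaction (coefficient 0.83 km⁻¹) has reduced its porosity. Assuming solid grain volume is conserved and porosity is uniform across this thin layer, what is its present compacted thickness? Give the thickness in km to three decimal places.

0.053 km

Porosity at 1.6 km: phi = 0.62·exp(−0.83×1.6) = 0.1643
Solid-volume conservation: h(1−phi) = h₀(1−phi₀) ⇒ h = h₀·(1−phi₀)/(1−phi)
h = 0.117 × (1 − 0.62)/(1 − 0.1643) = 0.117 × 0.4547 = 0.0532 km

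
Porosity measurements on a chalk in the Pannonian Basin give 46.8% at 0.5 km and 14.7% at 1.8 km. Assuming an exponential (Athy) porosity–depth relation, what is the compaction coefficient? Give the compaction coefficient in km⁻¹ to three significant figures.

Athy: phi(Z) = phi₀ e^(−cZ) ⇒ phi₁/phi₂ = e^{c(Z₂−Z₁)} ⇒ c = ln(phi₁/phi₂)/(Z₂−Z₁)
c = ln(0.468/0.147) / (1.8 − 0.5) = ln(3.184) / 1.3 = 1.1580 / 1.3 = 0.8908 km⁻¹

0.891 km⁻¹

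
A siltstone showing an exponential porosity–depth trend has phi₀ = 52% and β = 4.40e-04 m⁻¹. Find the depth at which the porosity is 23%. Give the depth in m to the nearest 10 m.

1850 m

Working in km (1 km = 1000 m; β in km⁻¹ = β in m⁻¹ × 1000):
Invert Athy's law: d = ln(phi₀/phi) / β
d = ln(0.52/0.23) / 0.44 = ln(2.261) / 0.44 = 0.8157 / 0.44 = 1.854 km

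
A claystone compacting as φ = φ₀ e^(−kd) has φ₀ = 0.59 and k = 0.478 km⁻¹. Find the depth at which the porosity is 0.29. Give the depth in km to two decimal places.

1.49 km

Invert Athy's law: d = ln(φ₀/φ) / k
d = ln(0.59/0.29) / 0.478 = ln(2.034) / 0.478 = 0.7102 / 0.478 = 1.486 km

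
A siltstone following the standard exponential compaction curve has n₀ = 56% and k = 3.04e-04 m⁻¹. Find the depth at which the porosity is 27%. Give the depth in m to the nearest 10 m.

2400 m

Working in km (1 km = 1000 m; k in km⁻¹ = k in m⁻¹ × 1000):
Invert Athy's law: z = ln(n₀/n) / k
z = ln(0.56/0.27) / 0.304 = ln(2.074) / 0.304 = 0.7295 / 0.304 = 2.400 km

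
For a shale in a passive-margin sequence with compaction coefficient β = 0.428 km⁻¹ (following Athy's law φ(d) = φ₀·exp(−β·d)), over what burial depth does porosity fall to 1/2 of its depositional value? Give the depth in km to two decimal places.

φ/φ₀ = 1/2 ⇒ exp(−β·d) = 1/2 ⇒ d = ln(2) / β
d = 0.6931 / 0.428 = 1.620 km

1.62 km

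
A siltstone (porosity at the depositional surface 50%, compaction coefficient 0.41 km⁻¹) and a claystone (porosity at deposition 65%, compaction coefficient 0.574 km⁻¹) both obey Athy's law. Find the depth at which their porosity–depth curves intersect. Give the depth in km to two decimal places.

1.60 km

Set n₀ₐ e^(−βₐd) = n₀ᵦ e^(−βᵦd) ⇒ ln(n₀ₐ/n₀ᵦ) = (βₐ − βᵦ)·d
d = ln(0.5/0.65) / (0.41 − 0.574) = -0.2624 / -0.164 = 1.600 km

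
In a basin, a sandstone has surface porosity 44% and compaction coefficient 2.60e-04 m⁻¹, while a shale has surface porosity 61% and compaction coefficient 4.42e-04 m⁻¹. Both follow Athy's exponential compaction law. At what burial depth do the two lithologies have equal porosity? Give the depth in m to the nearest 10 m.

Working in km (1 km = 1000 m; β in km⁻¹ = β in m⁻¹ × 1000):
Set n₀ₐ e^(−βₐz) = n₀ᵦ e^(−βᵦz) ⇒ ln(n₀ₐ/n₀ᵦ) = (βₐ − βᵦ)·z
z = ln(0.44/0.61) / (0.26 − 0.442) = -0.3267 / -0.182 = 1.795 km

1790 m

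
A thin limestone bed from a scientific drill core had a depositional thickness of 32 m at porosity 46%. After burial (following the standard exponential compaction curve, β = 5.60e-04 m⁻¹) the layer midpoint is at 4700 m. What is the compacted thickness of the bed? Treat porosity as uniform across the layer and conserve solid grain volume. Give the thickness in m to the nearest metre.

18 m

Working in km (1 km = 1000 m; β in km⁻¹ = β in m⁻¹ × 1000):
Porosity at 4.7 km: n = 0.46·exp(−0.56×4.7) = 0.0331
Solid-volume conservation: h(1−n) = h₀(1−n₀) ⇒ h = h₀·(1−n₀)/(1−n)
h = 0.032 × (1 − 0.46)/(1 − 0.0331) = 0.032 × 0.5585 = 0.0179 km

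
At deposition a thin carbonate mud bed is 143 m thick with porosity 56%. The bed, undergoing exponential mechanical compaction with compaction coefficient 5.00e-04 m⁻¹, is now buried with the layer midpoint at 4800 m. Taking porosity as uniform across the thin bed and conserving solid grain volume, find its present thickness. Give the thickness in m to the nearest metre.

66 m

Working in km (1 km = 1000 m; c in km⁻¹ = c in m⁻¹ × 1000):
Porosity at 4.8 km: φ = 0.56·exp(−0.5×4.8) = 0.0508
Solid-volume conservation: h(1−φ) = h₀(1−φ₀) ⇒ h = h₀·(1−φ₀)/(1−φ)
h = 0.143 × (1 − 0.56)/(1 − 0.0508) = 0.143 × 0.4635 = 0.0663 km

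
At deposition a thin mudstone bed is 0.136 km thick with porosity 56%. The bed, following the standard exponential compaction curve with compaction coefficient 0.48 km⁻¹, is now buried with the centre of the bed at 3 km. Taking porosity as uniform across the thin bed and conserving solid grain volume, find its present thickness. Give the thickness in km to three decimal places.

Porosity at 3 km: n = 0.56·exp(−0.48×3) = 0.1327
Solid-volume conservation: h(1−n) = h₀(1−n₀) ⇒ h = h₀·(1−n₀)/(1−n)
h = 0.136 × (1 − 0.56)/(1 − 0.1327) = 0.136 × 0.5073 = 0.0690 km

0.069 km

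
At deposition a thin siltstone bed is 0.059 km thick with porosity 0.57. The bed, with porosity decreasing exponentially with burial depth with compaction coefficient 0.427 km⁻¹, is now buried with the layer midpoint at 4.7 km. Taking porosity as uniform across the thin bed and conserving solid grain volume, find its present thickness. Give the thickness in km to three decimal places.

Porosity at 4.7 km: phi = 0.57·exp(−0.427×4.7) = 0.0766
Solid-volume conservation: h(1−phi) = h₀(1−phi₀) ⇒ h = h₀·(1−phi₀)/(1−phi)
h = 0.059 × (1 − 0.57)/(1 − 0.0766) = 0.059 × 0.4657 = 0.0275 km

0.027 km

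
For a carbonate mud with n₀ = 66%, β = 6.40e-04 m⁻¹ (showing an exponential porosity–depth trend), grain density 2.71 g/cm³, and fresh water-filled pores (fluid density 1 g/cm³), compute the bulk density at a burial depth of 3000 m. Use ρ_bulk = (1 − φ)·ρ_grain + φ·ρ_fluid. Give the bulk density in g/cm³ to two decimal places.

2.54 g/cm³

Working in km (1 km = 1000 m; β in km⁻¹ = β in m⁻¹ × 1000):
Porosity at depth: n = 0.66·exp(−0.64×3) = 0.66×0.1466 = 0.0968
Bulk density: ρ_b = (1−n)ρ_g + n·ρ_f = 0.9032×2.71 + 0.0968×1
       = 2.448 + 0.097 = 2.545 g/cm³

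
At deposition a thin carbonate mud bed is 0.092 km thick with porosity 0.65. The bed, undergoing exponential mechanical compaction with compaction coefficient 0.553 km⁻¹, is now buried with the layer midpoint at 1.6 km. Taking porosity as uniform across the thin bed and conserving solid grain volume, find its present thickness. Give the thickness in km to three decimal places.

Porosity at 1.6 km: phi = 0.65·exp(−0.553×1.6) = 0.2683
Solid-volume conservation: h(1−phi) = h₀(1−phi₀) ⇒ h = h₀·(1−phi₀)/(1−phi)
h = 0.092 × (1 − 0.65)/(1 − 0.2683) = 0.092 × 0.4783 = 0.0440 km

0.044 km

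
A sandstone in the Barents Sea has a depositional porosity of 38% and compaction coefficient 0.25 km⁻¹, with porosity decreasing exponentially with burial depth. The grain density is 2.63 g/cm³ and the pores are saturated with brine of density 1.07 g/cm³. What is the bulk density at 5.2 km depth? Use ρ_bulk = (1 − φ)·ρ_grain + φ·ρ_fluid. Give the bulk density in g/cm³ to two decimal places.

2.47 g/cm³

Porosity at depth: φ = 0.38·exp(−0.25×5.2) = 0.38×0.2725 = 0.1036
Bulk density: ρ_b = (1−φ)ρ_g + φ·ρ_f = 0.8964×2.63 + 0.1036×1.07
       = 2.358 + 0.111 = 2.468 g/cm³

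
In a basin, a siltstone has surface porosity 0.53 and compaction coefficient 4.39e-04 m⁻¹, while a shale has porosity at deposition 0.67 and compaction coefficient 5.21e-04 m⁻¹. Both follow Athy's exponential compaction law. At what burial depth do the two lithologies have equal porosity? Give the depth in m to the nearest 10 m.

Working in km (1 km = 1000 m; β in km⁻¹ = β in m⁻¹ × 1000):
Set phi₀ₐ e^(−βₐz) = phi₀ᵦ e^(−βᵦz) ⇒ ln(phi₀ₐ/phi₀ᵦ) = (βₐ − βᵦ)·z
z = ln(0.53/0.67) / (0.439 − 0.521) = -0.2344 / -0.082 = 2.859 km

2860 m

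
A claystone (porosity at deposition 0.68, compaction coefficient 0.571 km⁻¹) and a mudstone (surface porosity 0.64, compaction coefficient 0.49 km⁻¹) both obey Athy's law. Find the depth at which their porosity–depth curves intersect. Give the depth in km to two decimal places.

Set φ₀ₐ e^(−kₐz) = φ₀ᵦ e^(−kᵦz) ⇒ ln(φ₀ₐ/φ₀ᵦ) = (kₐ − kᵦ)·z
z = ln(0.68/0.64) / (0.571 − 0.49) = 0.0606 / 0.081 = 0.748 km

0.75 km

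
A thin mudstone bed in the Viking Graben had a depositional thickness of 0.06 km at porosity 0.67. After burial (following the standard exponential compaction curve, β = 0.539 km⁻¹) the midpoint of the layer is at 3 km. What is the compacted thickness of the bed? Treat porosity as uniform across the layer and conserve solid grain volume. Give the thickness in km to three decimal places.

Porosity at 3 km: φ = 0.67·exp(−0.539×3) = 0.1330
Solid-volume conservation: h(1−φ) = h₀(1−φ₀) ⇒ h = h₀·(1−φ₀)/(1−φ)
h = 0.06 × (1 − 0.67)/(1 − 0.1330) = 0.06 × 0.3806 = 0.0228 km

0.023 km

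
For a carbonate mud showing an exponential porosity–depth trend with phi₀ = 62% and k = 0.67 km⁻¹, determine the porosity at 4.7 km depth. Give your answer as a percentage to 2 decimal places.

2.66%

phi = phi₀·exp(−k·z) = 0.62 × exp(−0.67 × 4.7) = 0.62 × exp(−3.149)
  = 0.62 × 0.0429 = 0.0266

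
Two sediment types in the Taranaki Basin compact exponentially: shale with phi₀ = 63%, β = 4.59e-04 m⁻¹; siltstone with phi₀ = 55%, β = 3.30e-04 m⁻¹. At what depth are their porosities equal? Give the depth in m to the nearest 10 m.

Working in km (1 km = 1000 m; β in km⁻¹ = β in m⁻¹ × 1000):
Set phi₀ₐ e^(−βₐd) = phi₀ᵦ e^(−βᵦd) ⇒ ln(phi₀ₐ/phi₀ᵦ) = (βₐ − βᵦ)·d
d = ln(0.63/0.55) / (0.459 − 0.33) = 0.1358 / 0.129 = 1.053 km

1050 m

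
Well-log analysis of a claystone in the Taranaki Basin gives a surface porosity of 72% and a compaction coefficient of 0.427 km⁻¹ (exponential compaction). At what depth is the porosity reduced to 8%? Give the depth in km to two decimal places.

Invert Athy's law: z = ln(n₀/n) / k
z = ln(0.72/0.08) / 0.427 = ln(9) / 0.427 = 2.1972 / 0.427 = 5.146 km

5.15 km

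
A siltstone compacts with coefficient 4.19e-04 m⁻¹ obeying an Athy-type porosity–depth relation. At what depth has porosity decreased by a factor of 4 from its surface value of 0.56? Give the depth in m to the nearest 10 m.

3310 m

Working in km (1 km = 1000 m; c in km⁻¹ = c in m⁻¹ × 1000):
φ/φ₀ = 1/4 ⇒ exp(−c·Z) = 1/4 ⇒ Z = ln(4) / c
Z = 1.3863 / 0.419 = 3.309 km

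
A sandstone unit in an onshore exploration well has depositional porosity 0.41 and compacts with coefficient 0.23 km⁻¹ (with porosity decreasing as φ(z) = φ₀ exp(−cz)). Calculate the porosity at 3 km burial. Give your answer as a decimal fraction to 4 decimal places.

φ = φ₀·exp(−c·z) = 0.41 × exp(−0.23 × 3) = 0.41 × exp(−0.69)
  = 0.41 × 0.5016 = 0.2056

0.2056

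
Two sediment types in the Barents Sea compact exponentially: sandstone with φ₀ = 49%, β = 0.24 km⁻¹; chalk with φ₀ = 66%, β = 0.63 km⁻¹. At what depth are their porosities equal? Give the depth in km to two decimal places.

Set φ₀ₐ e^(−βₐZ) = φ₀ᵦ e^(−βᵦZ) ⇒ ln(φ₀ₐ/φ₀ᵦ) = (βₐ − βᵦ)·Z
Z = ln(0.49/0.66) / (0.24 − 0.63) = -0.2978 / -0.39 = 0.764 km

0.76 km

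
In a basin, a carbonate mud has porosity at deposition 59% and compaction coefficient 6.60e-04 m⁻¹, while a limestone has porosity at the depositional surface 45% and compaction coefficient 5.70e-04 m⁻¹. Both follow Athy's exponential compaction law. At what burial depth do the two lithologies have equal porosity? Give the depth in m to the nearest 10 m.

3010 m

Working in km (1 km = 1000 m; k in km⁻¹ = k in m⁻¹ × 1000):
Set n₀ₐ e^(−kₐz) = n₀ᵦ e^(−kᵦz) ⇒ ln(n₀ₐ/n₀ᵦ) = (kₐ − kᵦ)·z
z = ln(0.59/0.45) / (0.66 − 0.57) = 0.2709 / 0.09 = 3.010 km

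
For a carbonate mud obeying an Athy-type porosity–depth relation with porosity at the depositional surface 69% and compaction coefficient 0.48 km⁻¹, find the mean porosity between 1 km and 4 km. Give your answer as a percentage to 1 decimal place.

22.6%

⟨n⟩ = (1/(Z₂−Z₁)) ∫ n₀ e^(−cZ) dZ = n₀·(e^(−c·Z₁) − e^(−c·Z₂)) / (c·(Z₂−Z₁))
e^(−0.48×1) = 0.6188; e^(−0.48×4) = 0.1466
⟨n⟩ = 0.69 × (0.6188 − 0.1466) / (0.48 × 3) = 0.69 × 0.3279 = 0.2263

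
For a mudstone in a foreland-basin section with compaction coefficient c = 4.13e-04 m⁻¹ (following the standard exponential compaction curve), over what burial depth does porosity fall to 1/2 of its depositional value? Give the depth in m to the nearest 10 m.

1680 m

Working in km (1 km = 1000 m; c in km⁻¹ = c in m⁻¹ × 1000):
phi/phi₀ = 1/2 ⇒ exp(−c·Z) = 1/2 ⇒ Z = ln(2) / c
Z = 0.6931 / 0.413 = 1.678 km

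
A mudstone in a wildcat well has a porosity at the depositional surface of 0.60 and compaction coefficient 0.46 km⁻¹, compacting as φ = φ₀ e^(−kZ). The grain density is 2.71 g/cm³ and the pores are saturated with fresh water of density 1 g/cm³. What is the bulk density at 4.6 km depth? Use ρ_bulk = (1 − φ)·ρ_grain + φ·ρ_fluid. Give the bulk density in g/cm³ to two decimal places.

Porosity at depth: φ = 0.6·exp(−0.46×4.6) = 0.6×0.1205 = 0.0723
Bulk density: ρ_b = (1−φ)ρ_g + φ·ρ_f = 0.9277×2.71 + 0.0723×1
       = 2.514 + 0.072 = 2.586 g/cm³

2.59 g/cm³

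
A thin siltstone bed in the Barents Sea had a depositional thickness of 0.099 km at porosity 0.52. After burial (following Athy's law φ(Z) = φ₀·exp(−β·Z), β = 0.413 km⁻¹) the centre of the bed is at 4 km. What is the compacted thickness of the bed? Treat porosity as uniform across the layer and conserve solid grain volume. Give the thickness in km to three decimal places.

Porosity at 4 km: φ = 0.52·exp(−0.413×4) = 0.0997
Solid-volume conservation: h(1−φ) = h₀(1−φ₀) ⇒ h = h₀·(1−φ₀)/(1−φ)
h = 0.099 × (1 − 0.52)/(1 − 0.0997) = 0.099 × 0.5331 = 0.0528 km

0.053 km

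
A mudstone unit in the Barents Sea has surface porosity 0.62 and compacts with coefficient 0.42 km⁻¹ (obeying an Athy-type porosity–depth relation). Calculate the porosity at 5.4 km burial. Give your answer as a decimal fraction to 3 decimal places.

0.064

φ = φ₀·exp(−k·Z) = 0.62 × exp(−0.42 × 5.4) = 0.62 × exp(−2.268)
  = 0.62 × 0.1035 = 0.0642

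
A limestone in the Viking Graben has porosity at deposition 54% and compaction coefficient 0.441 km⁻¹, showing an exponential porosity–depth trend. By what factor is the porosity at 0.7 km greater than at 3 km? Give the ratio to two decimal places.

2.76

φ(d₁)/φ(d₂) = e^(−c·d₁)/e^(−c·d₂) = e^{c(d₂−d₁)}
= exp(0.441 × 2.3) = exp(1.014) = 2.7574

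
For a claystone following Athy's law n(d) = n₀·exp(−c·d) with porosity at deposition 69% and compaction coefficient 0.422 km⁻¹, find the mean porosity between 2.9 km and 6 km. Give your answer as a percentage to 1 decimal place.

11.3%

⟨n⟩ = (1/(d₂−d₁)) ∫ n₀ e^(−cd) dd = n₀·(e^(−c·d₁) − e^(−c·d₂)) / (c·(d₂−d₁))
e^(−0.422×2.9) = 0.2941; e^(−0.422×6) = 0.0795
⟨n⟩ = 0.69 × (0.2941 − 0.0795) / (0.422 × 3.1) = 0.69 × 0.1641 = 0.1132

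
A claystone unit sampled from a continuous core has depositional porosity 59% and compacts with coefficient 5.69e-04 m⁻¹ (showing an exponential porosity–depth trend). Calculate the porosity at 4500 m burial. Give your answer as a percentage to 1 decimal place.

4.6%

Working in km (1 km = 1000 m; c in km⁻¹ = c in m⁻¹ × 1000):
φ = φ₀·exp(−c·Z) = 0.59 × exp(−0.569 × 4.5) = 0.59 × exp(−2.56)
  = 0.59 × 0.0773 = 0.0456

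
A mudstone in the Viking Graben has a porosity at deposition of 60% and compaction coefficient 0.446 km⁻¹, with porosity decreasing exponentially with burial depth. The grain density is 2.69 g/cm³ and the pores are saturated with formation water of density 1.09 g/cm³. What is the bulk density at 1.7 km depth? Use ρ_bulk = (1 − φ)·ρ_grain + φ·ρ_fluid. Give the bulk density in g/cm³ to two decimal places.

Porosity at depth: n = 0.6·exp(−0.446×1.7) = 0.6×0.4685 = 0.2811
Bulk density: ρ_b = (1−n)ρ_g + n·ρ_f = 0.7189×2.69 + 0.2811×1.09
       = 1.934 + 0.306 = 2.240 g/cm³

2.24 g/cm³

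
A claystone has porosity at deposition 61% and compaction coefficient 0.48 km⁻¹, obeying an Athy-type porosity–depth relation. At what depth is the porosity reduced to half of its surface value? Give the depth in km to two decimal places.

φ/φ₀ = 1/2 ⇒ exp(−β·d) = 1/2 ⇒ d = ln(2) / β
d = 0.6931 / 0.48 = 1.444 km

1.44 km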